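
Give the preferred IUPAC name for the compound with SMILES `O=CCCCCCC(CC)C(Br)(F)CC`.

8-bromo-7-ethyl-8-fluorodecanal

The longest carbon chain that includes the –CHO group has 10 carbons, so the parent hydride is decane.
The highest-priority functional group is an aldehyde (terminal –CHO), so the name ends in -al.
Number the chain so that the aldehyde carbon is C-1 by definition.
With this numbering: a bromo group at C-8; an ethyl group at C-7; a fluoro group at C-8.
The substituents are ordered alphabetically, ignoring any di-/tri- multipliers.
The name is 8-bromo-7-ethyl-8-fluorodecanal.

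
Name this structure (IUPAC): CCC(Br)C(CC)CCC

The parent chain contains 7 carbons (heptane).
Number the chain so that the substituent locant set {3,4} is lower than {4,5} at the first point of difference.
That gives a bromo group at C-3; an ethyl group at C-4.
The substituents are ordered alphabetically, ignoring any di-/tri- multipliers.
The name is 3-bromo-4-ethylheptane.

3-bromo-4-ethylheptane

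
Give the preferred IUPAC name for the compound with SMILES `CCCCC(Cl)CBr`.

1-bromo-2-chlorohexane

The longest carbon chain is 6 atoms: the parent is hexane.
Number the chain so that the substituent locant set {1,2} is lower than {5,6} at the first point of difference.
That gives a bromo group at C-1; a chloro group at C-2.
Substituent prefixes are cited in alphabetical order (multiplying prefixes like di-/tri- are ignored for ordering).
The name is 1-bromo-2-chlorohexane.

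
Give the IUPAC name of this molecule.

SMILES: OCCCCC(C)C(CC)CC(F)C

6-ethyl-8-fluoro-5-methylnonan-1-ol

The longest carbon chain that includes the –OH group has 9 carbons, so the parent hydride is nonane.
An alcohol (–OH) is the principal characteristic group, giving the suffix -ol.
Choose the numbering such that numbering from this end puts the hydroxyl group at C-1 rather than C-9.
This places the hydroxyl at C-1; an ethyl group at C-6; a fluoro group at C-8; a methyl group at C-5.
The substituents are ordered alphabetically, ignoring any di-/tri- multipliers.
Assembling the pieces gives 6-ethyl-8-fluoro-5-methylnonan-1-ol.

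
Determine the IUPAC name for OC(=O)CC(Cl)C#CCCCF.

The longest carbon chain that includes the –COOH group and the multiple bond has 8 carbons, so the parent hydride is octane.
The highest-priority functional group is a carboxylic acid (terminal –COOH), so the name ends in -oic acid.
The chain contains a C≡C triple bond, so the unsaturation ending is -yne.
Choose the numbering such that the carboxylic acid carbon is C-1 by definition.
That gives the triple bond between C-4 and C-5; a chloro group at C-3; a fluoro group at C-8.
Substituent prefixes are cited in alphabetical order (multiplying prefixes like di-/tri- are ignored for ordering).
The name is 3-chloro-8-fluorooct-4-ynoic acid.

3-chloro-8-fluorooct-4-ynoic acid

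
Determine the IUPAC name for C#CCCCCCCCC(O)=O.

The longest carbon chain that includes the –COOH group and the multiple bond has 10 carbons, so the parent hydride is decane.
The highest-priority functional group is a carboxylic acid (terminal –COOH), so the name ends in -oic acid.
The chain contains a C≡C triple bond, so the unsaturation ending is -yne.
The numbering direction is chosen so that the carboxylic acid carbon is C-1 by definition.
That gives the triple bond between C-9 and C-10.
The name is dec-9-ynoic acid.

dec-9-ynoic acid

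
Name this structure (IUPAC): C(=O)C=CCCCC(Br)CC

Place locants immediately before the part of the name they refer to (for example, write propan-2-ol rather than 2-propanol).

7-bromonon-2-enal

Counting along the main chain through the –CHO group and the multiple bond gives 9 carbons: the parent is nonane.
An aldehyde (terminal –CHO) is the principal characteristic group, giving the suffix -al.
The chain contains a C=C double bond, so the unsaturation ending is -ene.
Number the chain so that the aldehyde carbon is C-1 by definition.
That gives the double bond between C-2 and C-3; a bromo group at C-7.
Assembling the pieces gives 7-bromonon-2-enal.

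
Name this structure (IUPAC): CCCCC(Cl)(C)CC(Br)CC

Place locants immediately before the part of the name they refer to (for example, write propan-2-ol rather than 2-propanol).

3-bromo-5-chloro-5-methylnonane

The longest carbon chain is 9 atoms: the parent is nonane.
Choose the numbering such that the substituent locant set {3,5,5} is lower than {5,5,7} at the first point of difference.
This places a bromo group at C-3; a chloro group at C-5; a methyl group at C-5.
Prefixes are listed alphabetically: bromo, chloro, methyl.
The name is 3-bromo-5-chloro-5-methylnonane.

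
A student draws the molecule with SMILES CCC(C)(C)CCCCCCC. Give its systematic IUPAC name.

3,3-dimethyldecane

The longest continuous carbon chain has 10 atoms, so the parent hydride is decane.
The numbering direction is chosen so that the substituent locant set {3,3} is lower than {8,8} at the first point of difference.
With this numbering: two methyl groups at C-3.
Putting it together: 3,3-dimethyldecane.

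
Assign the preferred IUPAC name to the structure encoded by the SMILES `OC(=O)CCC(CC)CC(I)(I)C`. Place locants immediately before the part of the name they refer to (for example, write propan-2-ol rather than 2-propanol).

Counting along the main chain through the –COOH group gives 7 carbons: the parent is heptane.
A carboxylic acid (terminal –COOH) is the principal characteristic group, giving the suffix -oic acid.
Number the chain so that the carboxylic acid carbon is C-1 by definition.
This places an ethyl group at C-4; two iodo groups at C-6.
Substituent prefixes are cited in alphabetical order (multiplying prefixes like di-/tri- are ignored for ordering).
Assembling the pieces gives 4-ethyl-6,6-diiodoheptanoic acid.

4-ethyl-6,6-diiodoheptanoic acid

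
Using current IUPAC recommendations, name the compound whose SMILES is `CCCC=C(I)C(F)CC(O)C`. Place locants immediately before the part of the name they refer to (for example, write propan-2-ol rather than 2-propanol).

The longest chain bearing the –OH group and the multiple bond is 9 carbons long (nonane).
An alcohol (–OH) is the principal characteristic group, giving the suffix -ol.
There is one C=C double bond, indicated by the ending -ene.
Choose the numbering such that numbering from this end puts the hydroxyl group at C-2 rather than C-8.
This places the hydroxyl at C-2; the double bond between C-5 and C-6; a fluoro group at C-4; an iodo group at C-5.
Substituent prefixes are cited in alphabetical order (multiplying prefixes like di-/tri- are ignored for ordering).
Putting it together: 4-fluoro-5-iodonon-5-en-2-ol.

4-fluoro-5-iodonon-5-en-2-ol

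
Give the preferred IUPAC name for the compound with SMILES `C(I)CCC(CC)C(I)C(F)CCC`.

The longest continuous carbon chain has 9 atoms, so the parent hydride is nonane.
Choose the numbering such that the substituent locant set {1,4,5,6} is lower than {4,5,6,9} at the first point of difference.
This places an ethyl group at C-4; a fluoro group at C-6; iodo groups at C-1 and C-5.
The substituents are ordered alphabetically, ignoring any di-/tri- multipliers.
Assembling the pieces gives 4-ethyl-6-fluoro-1,5-diiodononane.

4-ethyl-6-fluoro-1,5-diiodononane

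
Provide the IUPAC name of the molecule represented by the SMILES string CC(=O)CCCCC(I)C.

Counting along the main chain through the carbonyl gives 8 carbons: the parent is octane.
The highest-priority functional group is a ketone (C=O on an internal carbon), so the name ends in -one.
Number the chain so that numbering from this end puts the carbonyl group at C-2 rather than C-7.
With this numbering: the carbonyl at C-2; an iodo group at C-7.
Assembling the pieces gives 7-iodooctan-2-one.

7-iodooctan-2-one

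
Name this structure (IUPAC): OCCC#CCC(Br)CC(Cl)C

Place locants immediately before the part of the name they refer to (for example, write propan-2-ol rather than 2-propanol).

The longest carbon chain that includes the –OH group and the multiple bond has 9 carbons, so the parent hydride is nonane.
The principal characteristic group is an alcohol (–OH), named with the suffix -ol.
There is one C≡C triple bond, indicated by the ending -yne.
The numbering direction is chosen so that numbering from this end puts the hydroxyl group at C-1 rather than C-9.
With this numbering: the hydroxyl at C-1; the triple bond between C-3 and C-4; a bromo group at C-6; a chloro group at C-8.
Prefixes are listed alphabetically: bromo, chloro.
Assembling the pieces gives 6-bromo-8-chloronon-3-yn-1-ol.

6-bromo-8-chloronon-3-yn-1-ol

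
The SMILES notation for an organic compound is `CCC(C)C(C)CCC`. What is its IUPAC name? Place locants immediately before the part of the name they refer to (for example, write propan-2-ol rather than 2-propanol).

3,4-dimethylheptane

The longest continuous carbon chain has 7 atoms, so the parent hydride is heptane.
The numbering direction is chosen so that the substituent locant set {3,4} is lower than {4,5} at the first point of difference.
With this numbering: methyl groups at C-3 and C-4.
The name is 3,4-dimethylheptane.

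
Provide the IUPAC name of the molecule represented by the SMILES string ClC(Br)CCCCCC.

The longest continuous carbon chain has 7 atoms, so the parent hydride is heptane.
Choose the numbering such that the substituent locant set {1,1} is lower than {7,7} at the first point of difference.
That gives a bromo group at C-1; a chloro group at C-1.
The substituents are ordered alphabetically, ignoring any di-/tri- multipliers.
Assembling the pieces gives 1-bromo-1-chloroheptane.

1-bromo-1-chloroheptane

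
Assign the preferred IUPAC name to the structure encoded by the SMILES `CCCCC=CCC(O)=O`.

oct-3-enoic acid

Counting along the main chain through the –COOH group and the multiple bond gives 8 carbons: the parent is octane.
The principal characteristic group is a carboxylic acid (terminal –COOH), named with the suffix -oic acid.
A C=C double bond in the chain gives the infix -ene-.
The numbering direction is chosen so that the carboxylic acid carbon is C-1 by definition.
This places the double bond between C-3 and C-4.
The name is oct-3-enoic acid.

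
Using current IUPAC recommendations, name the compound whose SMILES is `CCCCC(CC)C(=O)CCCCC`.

5-ethylundecan-6-one

Counting along the main chain through the carbonyl gives 11 carbons: the parent is undecane.
A ketone (C=O on an internal carbon) is the principal characteristic group, giving the suffix -one.
The numbering direction is chosen so that the substituent locant set {5} is lower than {7} at the first point of difference.
With this numbering: the carbonyl at C-6; an ethyl group at C-5.
Assembling the pieces gives 5-ethylundecan-6-one.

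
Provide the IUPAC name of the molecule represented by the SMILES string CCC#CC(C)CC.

5-methylhept-3-yne

Counting along the main chain through the multiple bond gives 7 carbons: the parent is heptane.
There is one C≡C triple bond, indicated by the ending -yne.
Choose the numbering such that numbering from this end puts the triple bond at C-3 rather than C-4.
With this numbering: the triple bond between C-3 and C-4; a methyl group at C-5.
Assembling the pieces gives 5-methylhept-3-yne.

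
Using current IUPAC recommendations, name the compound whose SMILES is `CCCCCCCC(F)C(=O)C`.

3-fluorodecan-2-one

Counting along the main chain through the carbonyl gives 10 carbons: the parent is decane.
The highest-priority functional group is a ketone (C=O on an internal carbon), so the name ends in -one.
Number the chain so that numbering from this end puts the carbonyl group at C-2 rather than C-9.
That gives the carbonyl at C-2; a fluoro group at C-3.
Assembling the pieces gives 3-fluorodecan-2-one.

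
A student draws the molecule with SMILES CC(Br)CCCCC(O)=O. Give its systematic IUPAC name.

6-bromoheptanoic acid

The longest chain bearing the –COOH group is 7 carbons long (heptane).
A carboxylic acid (terminal –COOH) is the principal characteristic group, giving the suffix -oic acid.
Choose the numbering such that the carboxylic acid carbon is C-1 by definition.
With this numbering: a bromo group at C-6.
Assembling the pieces gives 6-bromoheptanoic acid.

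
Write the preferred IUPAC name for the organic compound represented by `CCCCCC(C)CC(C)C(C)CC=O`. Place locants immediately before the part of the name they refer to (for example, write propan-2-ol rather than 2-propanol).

3,4,6-trimethylundecanal

The longest chain bearing the –CHO group is 11 carbons long (undecane).
The principal characteristic group is an aldehyde (terminal –CHO), named with the suffix -al.
Choose the numbering such that the aldehyde carbon is C-1 by definition.
With this numbering: methyl groups at C-3 and C-4 and C-6.
The name is 3,4,6-trimethylundecanal.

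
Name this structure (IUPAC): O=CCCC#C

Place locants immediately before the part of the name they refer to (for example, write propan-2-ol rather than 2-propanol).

The longest chain bearing the –CHO group and the multiple bond is 5 carbons long (pentane).
The highest-priority functional group is an aldehyde (terminal –CHO), so the name ends in -al.
There is one C≡C triple bond, indicated by the ending -yne.
The numbering direction is chosen so that the aldehyde carbon is C-1 by definition.
With this numbering: the triple bond between C-4 and C-5.
Putting it together: pent-4-ynal.

pent-4-ynal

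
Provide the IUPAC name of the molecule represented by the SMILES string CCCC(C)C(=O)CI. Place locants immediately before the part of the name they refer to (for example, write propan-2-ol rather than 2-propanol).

The longest chain bearing the carbonyl is 6 carbons long (hexane).
The principal characteristic group is a ketone (C=O on an internal carbon), named with the suffix -one.
Choose the numbering such that numbering from this end puts the carbonyl group at C-2 rather than C-5.
With this numbering: the carbonyl at C-2; an iodo group at C-1; a methyl group at C-3.
Prefixes are listed alphabetically: iodo, methyl.
The name is 1-iodo-3-methylhexan-2-one.

1-iodo-3-methylhexan-2-one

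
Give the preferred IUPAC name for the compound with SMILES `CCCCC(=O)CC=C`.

The longest carbon chain that includes the carbonyl and the multiple bond has 8 carbons, so the parent hydride is octane.
The principal characteristic group is a ketone (C=O on an internal carbon), named with the suffix -one.
The chain contains a C=C double bond, so the unsaturation ending is -ene.
Number the chain so that numbering from this end puts the carbonyl group at C-4 rather than C-5.
This places the carbonyl at C-4; the double bond between C-1 and C-2.
Assembling the pieces gives oct-1-en-4-one.

oct-1-en-4-one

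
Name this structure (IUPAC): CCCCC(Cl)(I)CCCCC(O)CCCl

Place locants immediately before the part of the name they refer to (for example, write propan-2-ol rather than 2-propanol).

1,8-dichloro-8-iodododecan-3-ol

The longest chain bearing the –OH group is 12 carbons long (dodecane).
The highest-priority functional group is an alcohol (–OH), so the name ends in -ol.
Number the chain so that numbering from this end puts the hydroxyl group at C-3 rather than C-10.
With this numbering: the hydroxyl at C-3; chloro groups at C-1 and C-8; an iodo group at C-8.
Prefixes are listed alphabetically: chloro, iodo.
The name is 1,8-dichloro-8-iodododecan-3-ol.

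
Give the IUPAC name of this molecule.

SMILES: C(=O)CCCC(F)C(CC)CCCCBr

The longest chain bearing the –CHO group is 10 carbons long (decane).
The highest-priority functional group is an aldehyde (terminal –CHO), so the name ends in -al.
The numbering direction is chosen so that the aldehyde carbon is C-1 by definition.
With this numbering: a bromo group at C-10; an ethyl group at C-6; a fluoro group at C-5.
Substituent prefixes are cited in alphabetical order (multiplying prefixes like di-/tri- are ignored for ordering).
Assembling the pieces gives 10-bromo-6-ethyl-5-fluorodecanal.

10-bromo-6-ethyl-5-fluorodecanal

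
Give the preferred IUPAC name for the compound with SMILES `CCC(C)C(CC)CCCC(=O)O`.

The longest chain bearing the –COOH group is 8 carbons long (octane).
The highest-priority functional group is a carboxylic acid (terminal –COOH), so the name ends in -oic acid.
The numbering direction is chosen so that the carboxylic acid carbon is C-1 by definition.
With this numbering: an ethyl group at C-5; a methyl group at C-6.
Prefixes are listed alphabetically: ethyl, methyl.
The name is 5-ethyl-6-methyloctanoic acid.

5-ethyl-6-methyloctanoic acid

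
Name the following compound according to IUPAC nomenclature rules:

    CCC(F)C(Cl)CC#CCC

The longest carbon chain that includes the multiple bond has 9 carbons, so the parent hydride is nonane.
There is one C≡C triple bond, indicated by the ending -yne.
The numbering direction is chosen so that numbering from this end puts the triple bond at C-3 rather than C-6.
That gives the triple bond between C-3 and C-4; a chloro group at C-6; a fluoro group at C-7.
The substituents are ordered alphabetically, ignoring any di-/tri- multipliers.
Assembling the pieces gives 6-chloro-7-fluoronon-3-yne.

6-chloro-7-fluoronon-3-yne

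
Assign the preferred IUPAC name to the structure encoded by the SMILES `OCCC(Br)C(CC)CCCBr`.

Counting along the main chain through the –OH group gives 7 carbons: the parent is heptane.
The principal characteristic group is an alcohol (–OH), named with the suffix -ol.
The numbering direction is chosen so that numbering from this end puts the hydroxyl group at C-1 rather than C-7.
With this numbering: the hydroxyl at C-1; bromo groups at C-3 and C-7; an ethyl group at C-4.
Prefixes are listed alphabetically: bromo, ethyl.
The name is 3,7-dibromo-4-ethylheptan-1-ol.

3,7-dibromo-4-ethylheptan-1-ol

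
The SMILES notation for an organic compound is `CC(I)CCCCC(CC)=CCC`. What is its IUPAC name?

Counting along the main chain through the multiple bond gives 10 carbons: the parent is decane.
The chain contains a C=C double bond, so the unsaturation ending is -ene.
Number the chain so that numbering from this end puts the double bond at C-3 rather than C-7.
That gives the double bond between C-3 and C-4; an ethyl group at C-4; an iodo group at C-9.
Substituent prefixes are cited in alphabetical order (multiplying prefixes like di-/tri- are ignored for ordering).
The name is 4-ethyl-9-iododec-3-ene.

4-ethyl-9-iododec-3-ene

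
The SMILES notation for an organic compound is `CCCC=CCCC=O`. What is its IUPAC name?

oct-4-enal

Counting along the main chain through the –CHO group and the multiple bond gives 8 carbons: the parent is octane.
The principal characteristic group is an aldehyde (terminal –CHO), named with the suffix -al.
There is one C=C double bond, indicated by the ending -ene.
The numbering direction is chosen so that the aldehyde carbon is C-1 by definition.
This places the double bond between C-4 and C-5.
Putting it together: oct-4-enal.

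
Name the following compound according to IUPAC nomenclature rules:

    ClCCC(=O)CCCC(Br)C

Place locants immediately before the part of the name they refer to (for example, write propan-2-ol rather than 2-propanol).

Counting along the main chain through the carbonyl gives 8 carbons: the parent is octane.
The highest-priority functional group is a ketone (C=O on an internal carbon), so the name ends in -one.
Number the chain so that numbering from this end puts the carbonyl group at C-3 rather than C-6.
This places the carbonyl at C-3; a bromo group at C-7; a chloro group at C-1.
Prefixes are listed alphabetically: bromo, chloro.
The name is 7-bromo-1-chlorooctan-3-one.

7-bromo-1-chlorooctan-3-one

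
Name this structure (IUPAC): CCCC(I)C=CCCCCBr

1-bromo-7-iododec-5-ene

The longest carbon chain that includes the multiple bond has 10 carbons, so the parent hydride is decane.
There is one C=C double bond, indicated by the ending -ene.
Choose the numbering such that the substituent locant set {1,7} is lower than {4,10} at the first point of difference.
This places the double bond between C-5 and C-6; a bromo group at C-1; an iodo group at C-7.
The substituents are ordered alphabetically, ignoring any di-/tri- multipliers.
Assembling the pieces gives 1-bromo-7-iododec-5-ene.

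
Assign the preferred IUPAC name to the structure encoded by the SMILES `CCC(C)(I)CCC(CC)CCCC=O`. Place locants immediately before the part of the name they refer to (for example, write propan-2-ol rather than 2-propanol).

5-ethyl-8-iodo-8-methyldecanal

The longest carbon chain that includes the –CHO group has 10 carbons, so the parent hydride is decane.
The highest-priority functional group is an aldehyde (terminal –CHO), so the name ends in -al.
Choose the numbering such that the aldehyde carbon is C-1 by definition.
That gives an ethyl group at C-5; an iodo group at C-8; a methyl group at C-8.
Substituent prefixes are cited in alphabetical order (multiplying prefixes like di-/tri- are ignored for ordering).
Assembling the pieces gives 5-ethyl-8-iodo-8-methyldecanal.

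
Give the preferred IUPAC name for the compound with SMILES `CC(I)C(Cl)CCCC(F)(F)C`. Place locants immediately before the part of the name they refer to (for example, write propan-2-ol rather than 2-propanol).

6-chloro-2,2-difluoro-7-iodooctane

The parent chain contains 8 carbons (octane).
The numbering direction is chosen so that the substituent locant set {2,2,6,7} is lower than {2,3,7,7} at the first point of difference.
That gives a chloro group at C-6; two fluoro groups at C-2; an iodo group at C-7.
The substituents are ordered alphabetically, ignoring any di-/tri- multipliers.
Putting it together: 6-chloro-2,2-difluoro-7-iodooctane.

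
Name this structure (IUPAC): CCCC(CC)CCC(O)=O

Counting along the main chain through the –COOH group gives 7 carbons: the parent is heptane.
The highest-priority functional group is a carboxylic acid (terminal –COOH), so the name ends in -oic acid.
The numbering direction is chosen so that the carboxylic acid carbon is C-1 by definition.
With this numbering: an ethyl group at C-4.
Putting it together: 4-ethylheptanoic acid.

4-ethylheptanoic acid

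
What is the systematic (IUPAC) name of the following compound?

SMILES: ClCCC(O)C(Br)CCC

4-bromo-1-chloroheptan-3-ol

The longest carbon chain that includes the –OH group has 7 carbons, so the parent hydride is heptane.
An alcohol (–OH) is the principal characteristic group, giving the suffix -ol.
Number the chain so that numbering from this end puts the hydroxyl group at C-3 rather than C-5.
That gives the hydroxyl at C-3; a bromo group at C-4; a chloro group at C-1.
Substituent prefixes are cited in alphabetical order (multiplying prefixes like di-/tri- are ignored for ordering).
Assembling the pieces gives 4-bromo-1-chloroheptan-3-ol.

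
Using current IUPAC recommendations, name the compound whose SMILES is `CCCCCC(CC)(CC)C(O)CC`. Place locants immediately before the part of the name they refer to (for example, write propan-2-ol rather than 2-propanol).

4,4-diethylnonan-3-ol

Counting along the main chain through the –OH group gives 9 carbons: the parent is nonane.
The principal characteristic group is an alcohol (–OH), named with the suffix -ol.
The numbering direction is chosen so that numbering from this end puts the hydroxyl group at C-3 rather than C-7.
That gives the hydroxyl at C-3; two ethyl groups at C-4.
The name is 4,4-diethylnonan-3-ol.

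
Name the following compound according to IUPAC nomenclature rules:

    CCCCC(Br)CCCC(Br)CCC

4,8-dibromododecane

The parent chain contains 12 carbons (dodecane).
Number the chain so that the substituent locant set {4,8} is lower than {5,9} at the first point of difference.
This places bromo groups at C-4 and C-8.
Putting it together: 4,8-dibromododecane.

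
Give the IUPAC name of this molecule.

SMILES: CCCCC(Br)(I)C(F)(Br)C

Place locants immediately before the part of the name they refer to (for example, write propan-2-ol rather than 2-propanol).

The longest continuous carbon chain has 7 atoms, so the parent hydride is heptane.
Choose the numbering such that the substituent locant set {2,2,3,3} is lower than {5,5,6,6} at the first point of difference.
This places bromo groups at C-2 and C-3; a fluoro group at C-2; an iodo group at C-3.
The substituents are ordered alphabetically, ignoring any di-/tri- multipliers.
Putting it together: 2,3-dibromo-2-fluoro-3-iodoheptane.

2,3-dibromo-2-fluoro-3-iodoheptane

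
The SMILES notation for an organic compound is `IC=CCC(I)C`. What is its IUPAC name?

Counting along the main chain through the multiple bond gives 5 carbons: the parent is pentane.
A C=C double bond in the chain gives the infix -ene-.
Number the chain so that numbering from this end puts the double bond at C-1 rather than C-4.
With this numbering: the double bond between C-1 and C-2; iodo groups at C-1 and C-4.
Putting it together: 1,4-diiodopent-1-ene.

1,4-diiodopent-1-ene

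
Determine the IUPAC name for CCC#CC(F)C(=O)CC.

4-fluorooct-5-yn-3-one

Counting along the main chain through the carbonyl and the multiple bond gives 8 carbons: the parent is octane.
A ketone (C=O on an internal carbon) is the principal characteristic group, giving the suffix -one.
There is one C≡C triple bond, indicated by the ending -yne.
Number the chain so that numbering from this end puts the carbonyl group at C-3 rather than C-6.
That gives the carbonyl at C-3; the triple bond between C-5 and C-6; a fluoro group at C-4.
The name is 4-fluorooct-5-yn-3-one.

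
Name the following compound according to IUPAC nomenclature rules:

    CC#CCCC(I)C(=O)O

The longest chain bearing the –COOH group and the multiple bond is 7 carbons long (heptane).
A carboxylic acid (terminal –COOH) is the principal characteristic group, giving the suffix -oic acid.
A C≡C triple bond in the chain gives the infix -yne-.
Number the chain so that the carboxylic acid carbon is C-1 by definition.
That gives the triple bond between C-5 and C-6; an iodo group at C-2.
Putting it together: 2-iodohept-5-ynoic acid.

2-iodohept-5-ynoic acid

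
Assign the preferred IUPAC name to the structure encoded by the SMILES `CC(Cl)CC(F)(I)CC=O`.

5-chloro-3-fluoro-3-iodohexanal

The longest chain bearing the –CHO group is 6 carbons long (hexane).
The highest-priority functional group is an aldehyde (terminal –CHO), so the name ends in -al.
The numbering direction is chosen so that the aldehyde carbon is C-1 by definition.
With this numbering: a chloro group at C-5; a fluoro group at C-3; an iodo group at C-3.
Prefixes are listed alphabetically: chloro, fluoro, iodo.
Putting it together: 5-chloro-3-fluoro-3-iodohexanal.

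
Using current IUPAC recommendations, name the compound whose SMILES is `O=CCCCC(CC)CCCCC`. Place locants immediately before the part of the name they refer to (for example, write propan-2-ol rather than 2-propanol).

The longest carbon chain that includes the –CHO group has 10 carbons, so the parent hydride is decane.
An aldehyde (terminal –CHO) is the principal characteristic group, giving the suffix -al.
Choose the numbering such that the aldehyde carbon is C-1 by definition.
That gives an ethyl group at C-5.
Putting it together: 5-ethyldecanal.

5-ethyldecanal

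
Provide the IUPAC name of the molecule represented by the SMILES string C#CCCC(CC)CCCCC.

Counting along the main chain through the multiple bond gives 10 carbons: the parent is decane.
The chain contains a C≡C triple bond, so the unsaturation ending is -yne.
The numbering direction is chosen so that numbering from this end puts the triple bond at C-1 rather than C-9.
With this numbering: the triple bond between C-1 and C-2; an ethyl group at C-5.
Assembling the pieces gives 5-ethyldec-1-yne.

5-ethyldec-1-yne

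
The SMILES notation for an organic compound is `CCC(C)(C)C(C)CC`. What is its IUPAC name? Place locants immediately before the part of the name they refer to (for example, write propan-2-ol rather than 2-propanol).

3,3,4-trimethylhexane

The longest continuous carbon chain has 6 atoms, so the parent hydride is hexane.
Number the chain so that the substituent locant set {3,3,4} is lower than {3,4,4} at the first point of difference.
With this numbering: methyl groups at C-3 (×2) and C-4.
Putting it together: 3,3,4-trimethylhexane.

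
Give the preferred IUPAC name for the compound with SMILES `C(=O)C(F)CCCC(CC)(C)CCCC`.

6-ethyl-2-fluoro-6-methyldecanal

The longest carbon chain that includes the –CHO group has 10 carbons, so the parent hydride is decane.
The principal characteristic group is an aldehyde (terminal –CHO), named with the suffix -al.
The numbering direction is chosen so that the aldehyde carbon is C-1 by definition.
This places an ethyl group at C-6; a fluoro group at C-2; a methyl group at C-6.
The substituents are ordered alphabetically, ignoring any di-/tri- multipliers.
Putting it together: 6-ethyl-2-fluoro-6-methyldecanal.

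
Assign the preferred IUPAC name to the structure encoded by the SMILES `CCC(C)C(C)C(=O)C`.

The longest chain bearing the carbonyl is 6 carbons long (hexane).
The principal characteristic group is a ketone (C=O on an internal carbon), named with the suffix -one.
Number the chain so that numbering from this end puts the carbonyl group at C-2 rather than C-5.
With this numbering: the carbonyl at C-2; methyl groups at C-3 and C-4.
Putting it together: 3,4-dimethylhexan-2-one.

3,4-dimethylhexan-2-one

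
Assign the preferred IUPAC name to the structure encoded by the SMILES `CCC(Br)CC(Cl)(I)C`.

4-bromo-2-chloro-2-iodohexane

The longest carbon chain is 6 atoms: the parent is hexane.
Choose the numbering such that the substituent locant set {2,2,4} is lower than {3,5,5} at the first point of difference.
This places a bromo group at C-4; a chloro group at C-2; an iodo group at C-2.
Prefixes are listed alphabetically: bromo, chloro, iodo.
Assembling the pieces gives 4-bromo-2-chloro-2-iodohexane.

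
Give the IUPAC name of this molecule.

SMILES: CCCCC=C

Counting along the main chain through the multiple bond gives 6 carbons: the parent is hexane.
There is one C=C double bond, indicated by the ending -ene.
Number the chain so that numbering from this end puts the double bond at C-1 rather than C-5.
That gives the double bond between C-1 and C-2.
Assembling the pieces gives hex-1-ene.

hex-1-ene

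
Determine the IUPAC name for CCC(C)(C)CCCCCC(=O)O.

7,7-dimethylnonanoic acid

The longest chain bearing the –COOH group is 9 carbons long (nonane).
The highest-priority functional group is a carboxylic acid (terminal –COOH), so the name ends in -oic acid.
The numbering direction is chosen so that the carboxylic acid carbon is C-1 by definition.
That gives two methyl groups at C-7.
Assembling the pieces gives 7,7-dimethylnonanoic acid.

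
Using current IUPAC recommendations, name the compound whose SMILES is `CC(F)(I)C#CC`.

4-fluoro-4-iodopent-2-yne

The longest carbon chain that includes the multiple bond has 5 carbons, so the parent hydride is pentane.
There is one C≡C triple bond, indicated by the ending -yne.
Number the chain so that numbering from this end puts the triple bond at C-2 rather than C-3.
That gives the triple bond between C-2 and C-3; a fluoro group at C-4; an iodo group at C-4.
Prefixes are listed alphabetically: fluoro, iodo.
Putting it together: 4-fluoro-4-iodopent-2-yne.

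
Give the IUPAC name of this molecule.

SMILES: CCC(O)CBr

The longest chain bearing the –OH group is 4 carbons long (butane).
The principal characteristic group is an alcohol (–OH), named with the suffix -ol.
Number the chain so that numbering from this end puts the hydroxyl group at C-2 rather than C-3.
That gives the hydroxyl at C-2; a bromo group at C-1.
Assembling the pieces gives 1-bromobutan-2-ol.

1-bromobutan-2-ol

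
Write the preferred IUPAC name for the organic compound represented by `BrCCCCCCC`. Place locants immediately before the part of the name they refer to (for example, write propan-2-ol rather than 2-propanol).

1-bromoheptane

The parent chain contains 7 carbons (heptane).
Number the chain so that the substituent locant set {1} is lower than {7} at the first point of difference.
That gives a bromo group at C-1.
Assembling the pieces gives 1-bromoheptane.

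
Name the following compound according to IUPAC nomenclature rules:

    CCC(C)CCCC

The longest carbon chain is 7 atoms: the parent is heptane.
The numbering direction is chosen so that the substituent locant set {3} is lower than {5} at the first point of difference.
This places a methyl group at C-3.
Putting it together: 3-methylheptane.

3-methylheptane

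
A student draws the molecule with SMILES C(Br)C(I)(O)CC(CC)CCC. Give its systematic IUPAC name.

The longest chain bearing the –OH group is 7 carbons long (heptane).
The highest-priority functional group is an alcohol (–OH), so the name ends in -ol.
Number the chain so that numbering from this end puts the hydroxyl group at C-2 rather than C-6.
That gives the hydroxyl at C-2; a bromo group at C-1; an ethyl group at C-4; an iodo group at C-2.
Substituent prefixes are cited in alphabetical order (multiplying prefixes like di-/tri- are ignored for ordering).
The name is 1-bromo-4-ethyl-2-iodoheptan-2-ol.

1-bromo-4-ethyl-2-iodoheptan-2-ol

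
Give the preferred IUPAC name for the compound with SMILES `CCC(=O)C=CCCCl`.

The longest carbon chain that includes the carbonyl and the multiple bond has 7 carbons, so the parent hydride is heptane.
The highest-priority functional group is a ketone (C=O on an internal carbon), so the name ends in -one.
A C=C double bond in the chain gives the infix -ene-.
Choose the numbering such that numbering from this end puts the carbonyl group at C-3 rather than C-5.
This places the carbonyl at C-3; the double bond between C-4 and C-5; a chloro group at C-7.
The name is 7-chlorohept-4-en-3-one.

7-chlorohept-4-en-3-one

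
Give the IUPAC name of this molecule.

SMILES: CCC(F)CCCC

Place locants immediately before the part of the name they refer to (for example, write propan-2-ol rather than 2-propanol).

3-fluoroheptane

The parent chain contains 7 carbons (heptane).
The numbering direction is chosen so that the substituent locant set {3} is lower than {5} at the first point of difference.
With this numbering: a fluoro group at C-3.
Assembling the pieces gives 3-fluoroheptane.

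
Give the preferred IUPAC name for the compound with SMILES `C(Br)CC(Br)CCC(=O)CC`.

The longest carbon chain that includes the carbonyl has 8 carbons, so the parent hydride is octane.
The highest-priority functional group is a ketone (C=O on an internal carbon), so the name ends in -one.
Number the chain so that numbering from this end puts the carbonyl group at C-3 rather than C-6.
With this numbering: the carbonyl at C-3; bromo groups at C-6 and C-8.
Assembling the pieces gives 6,8-dibromooctan-3-one.

6,8-dibromooctan-3-one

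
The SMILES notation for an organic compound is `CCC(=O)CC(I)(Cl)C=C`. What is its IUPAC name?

5-chloro-5-iodohept-6-en-3-one

The longest carbon chain that includes the carbonyl and the multiple bond has 7 carbons, so the parent hydride is heptane.
The highest-priority functional group is a ketone (C=O on an internal carbon), so the name ends in -one.
A C=C double bond in the chain gives the infix -ene-.
Choose the numbering such that numbering from this end puts the carbonyl group at C-3 rather than C-5.
That gives the carbonyl at C-3; the double bond between C-6 and C-7; a chloro group at C-5; an iodo group at C-5.
The substituents are ordered alphabetically, ignoring any di-/tri- multipliers.
Assembling the pieces gives 5-chloro-5-iodohept-6-en-3-one.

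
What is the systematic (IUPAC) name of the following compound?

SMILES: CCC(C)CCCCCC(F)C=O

Counting along the main chain through the –CHO group gives 10 carbons: the parent is decane.
The principal characteristic group is an aldehyde (terminal –CHO), named with the suffix -al.
The numbering direction is chosen so that the aldehyde carbon is C-1 by definition.
That gives a fluoro group at C-2; a methyl group at C-8.
The substituents are ordered alphabetically, ignoring any di-/tri- multipliers.
Putting it together: 2-fluoro-8-methyldecanal.

2-fluoro-8-methyldecanal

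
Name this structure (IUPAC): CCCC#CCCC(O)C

The longest chain bearing the –OH group and the multiple bond is 9 carbons long (nonane).
The highest-priority functional group is an alcohol (–OH), so the name ends in -ol.
The chain contains a C≡C triple bond, so the unsaturation ending is -yne.
The numbering direction is chosen so that numbering from this end puts the hydroxyl group at C-2 rather than C-8.
With this numbering: the hydroxyl at C-2; the triple bond between C-5 and C-6.
Putting it together: non-5-yn-2-ol.

non-5-yn-2-ol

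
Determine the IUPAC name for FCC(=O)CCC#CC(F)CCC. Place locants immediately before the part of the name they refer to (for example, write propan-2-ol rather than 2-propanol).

1,7-difluorodec-5-yn-2-one

The longest chain bearing the carbonyl and the multiple bond is 10 carbons long (decane).
A ketone (C=O on an internal carbon) is the principal characteristic group, giving the suffix -one.
A C≡C triple bond in the chain gives the infix -yne-.
The numbering direction is chosen so that numbering from this end puts the carbonyl group at C-2 rather than C-9.
With this numbering: the carbonyl at C-2; the triple bond between C-5 and C-6; fluoro groups at C-1 and C-7.
Assembling the pieces gives 1,7-difluorodec-5-yn-2-one.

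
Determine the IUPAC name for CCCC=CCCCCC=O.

dec-6-enal

Counting along the main chain through the –CHO group and the multiple bond gives 10 carbons: the parent is decane.
An aldehyde (terminal –CHO) is the principal characteristic group, giving the suffix -al.
A C=C double bond in the chain gives the infix -ene-.
Choose the numbering such that the aldehyde carbon is C-1 by definition.
That gives the double bond between C-6 and C-7.
Putting it together: dec-6-enal.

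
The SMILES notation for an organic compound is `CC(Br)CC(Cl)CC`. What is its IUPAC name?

2-bromo-4-chlorohexane

The longest continuous carbon chain has 6 atoms, so the parent hydride is hexane.
The numbering direction is chosen so that the substituent locant set {2,4} is lower than {3,5} at the first point of difference.
With this numbering: a bromo group at C-2; a chloro group at C-4.
The substituents are ordered alphabetically, ignoring any di-/tri- multipliers.
Assembling the pieces gives 2-bromo-4-chlorohexane.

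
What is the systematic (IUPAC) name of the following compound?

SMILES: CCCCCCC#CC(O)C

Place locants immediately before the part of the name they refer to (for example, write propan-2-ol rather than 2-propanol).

dec-3-yn-2-ol

Counting along the main chain through the –OH group and the multiple bond gives 10 carbons: the parent is decane.
The highest-priority functional group is an alcohol (–OH), so the name ends in -ol.
A C≡C triple bond in the chain gives the infix -yne-.
Number the chain so that numbering from this end puts the hydroxyl group at C-2 rather than C-9.
This places the hydroxyl at C-2; the triple bond between C-3 and C-4.
Assembling the pieces gives dec-3-yn-2-ol.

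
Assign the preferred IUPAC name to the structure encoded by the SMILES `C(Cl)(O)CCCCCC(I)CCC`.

1-chloro-7-iododecan-1-ol

Counting along the main chain through the –OH group gives 10 carbons: the parent is decane.
The principal characteristic group is an alcohol (–OH), named with the suffix -ol.
Choose the numbering such that numbering from this end puts the hydroxyl group at C-1 rather than C-10.
This places the hydroxyl at C-1; a chloro group at C-1; an iodo group at C-7.
Prefixes are listed alphabetically: chloro, iodo.
Assembling the pieces gives 1-chloro-7-iododecan-1-ol.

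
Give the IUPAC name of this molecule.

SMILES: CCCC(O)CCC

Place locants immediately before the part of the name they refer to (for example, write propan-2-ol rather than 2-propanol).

The longest chain bearing the –OH group is 7 carbons long (heptane).
The principal characteristic group is an alcohol (–OH), named with the suffix -ol.
Numbering from either end gives identical locants here.
This places the hydroxyl at C-4.
The name is heptan-4-ol.

heptan-4-ol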